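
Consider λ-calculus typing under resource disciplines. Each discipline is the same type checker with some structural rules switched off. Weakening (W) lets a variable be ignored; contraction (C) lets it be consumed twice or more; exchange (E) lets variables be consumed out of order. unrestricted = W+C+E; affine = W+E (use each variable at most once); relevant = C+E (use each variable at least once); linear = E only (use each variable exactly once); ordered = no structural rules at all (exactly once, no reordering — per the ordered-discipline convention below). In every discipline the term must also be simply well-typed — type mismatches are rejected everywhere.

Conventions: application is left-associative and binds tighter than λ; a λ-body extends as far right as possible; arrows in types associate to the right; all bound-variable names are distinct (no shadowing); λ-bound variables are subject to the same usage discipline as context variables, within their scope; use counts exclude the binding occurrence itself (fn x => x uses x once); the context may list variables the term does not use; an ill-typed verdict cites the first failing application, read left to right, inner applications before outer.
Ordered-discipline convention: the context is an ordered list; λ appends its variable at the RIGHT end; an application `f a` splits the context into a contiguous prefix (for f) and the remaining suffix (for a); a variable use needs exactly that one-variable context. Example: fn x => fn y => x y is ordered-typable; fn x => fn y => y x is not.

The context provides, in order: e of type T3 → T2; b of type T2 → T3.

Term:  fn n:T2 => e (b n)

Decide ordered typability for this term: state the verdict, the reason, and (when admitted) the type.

yes — e, b, n: once each, no exchange needed; term : T2 → T2
usage: e=1; b=1; n [bound]=1
use order (left to right): e, b, n
typing: the term checks, with type T2 → T2
all disciplines: ordered ✓ | linear ✓ | affine ✓ | relevant ✓ | unrestricted ✓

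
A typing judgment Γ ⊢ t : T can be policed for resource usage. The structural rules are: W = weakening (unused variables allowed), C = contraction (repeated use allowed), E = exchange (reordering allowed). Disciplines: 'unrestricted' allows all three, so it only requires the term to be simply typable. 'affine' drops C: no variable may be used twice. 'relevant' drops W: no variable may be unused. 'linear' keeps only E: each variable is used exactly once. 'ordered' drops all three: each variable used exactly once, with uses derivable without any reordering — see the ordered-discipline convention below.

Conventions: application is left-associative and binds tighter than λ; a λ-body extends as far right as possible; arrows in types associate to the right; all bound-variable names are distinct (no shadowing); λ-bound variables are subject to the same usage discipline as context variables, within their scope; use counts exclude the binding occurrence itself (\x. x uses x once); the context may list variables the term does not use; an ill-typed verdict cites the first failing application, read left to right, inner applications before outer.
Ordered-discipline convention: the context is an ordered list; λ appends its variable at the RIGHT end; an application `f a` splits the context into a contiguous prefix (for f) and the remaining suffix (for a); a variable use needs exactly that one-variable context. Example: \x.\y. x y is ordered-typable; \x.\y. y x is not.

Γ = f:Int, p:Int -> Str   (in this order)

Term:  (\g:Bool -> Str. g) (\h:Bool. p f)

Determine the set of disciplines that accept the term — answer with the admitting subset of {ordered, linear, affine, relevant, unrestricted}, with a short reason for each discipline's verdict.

admitting disciplines: affine, unrestricted
use counts: f=1, p=1, g (bound)=1, h (bound)=0
order of uses: g, p, f
typing: ✓ — Bool -> Str
ordered ✗ (h left unused)
linear ✗ (h left unused)
affine ✓ (no duplicate uses among f, p, g, h)
relevant ✗ (h left unused)
unrestricted ✓ (well-typed at Bool -> Str; no restrictions here)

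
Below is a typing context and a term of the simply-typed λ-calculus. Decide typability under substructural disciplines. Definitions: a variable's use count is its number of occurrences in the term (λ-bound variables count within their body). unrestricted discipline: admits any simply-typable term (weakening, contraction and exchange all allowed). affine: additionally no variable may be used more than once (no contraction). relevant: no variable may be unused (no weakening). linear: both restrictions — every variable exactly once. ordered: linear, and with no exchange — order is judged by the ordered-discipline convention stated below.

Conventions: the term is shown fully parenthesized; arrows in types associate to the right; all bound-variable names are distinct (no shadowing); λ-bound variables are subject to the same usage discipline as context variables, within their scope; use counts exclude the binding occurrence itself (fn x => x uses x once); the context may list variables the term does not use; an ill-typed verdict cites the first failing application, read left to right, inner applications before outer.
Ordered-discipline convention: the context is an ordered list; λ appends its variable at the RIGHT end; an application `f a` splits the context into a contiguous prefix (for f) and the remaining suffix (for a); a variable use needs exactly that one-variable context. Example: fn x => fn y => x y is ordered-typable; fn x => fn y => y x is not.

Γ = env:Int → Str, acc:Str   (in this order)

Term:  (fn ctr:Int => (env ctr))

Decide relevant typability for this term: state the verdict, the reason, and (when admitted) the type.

no — acc left unused
counts: env=1, acc=0, ctr [bound]=1
left-to-right use order: env, ctr
typing: well-typed at Int → Str
per-discipline verdicts: ordered ✗; linear ✗; affine ✓; relevant ✗; unrestricted ✓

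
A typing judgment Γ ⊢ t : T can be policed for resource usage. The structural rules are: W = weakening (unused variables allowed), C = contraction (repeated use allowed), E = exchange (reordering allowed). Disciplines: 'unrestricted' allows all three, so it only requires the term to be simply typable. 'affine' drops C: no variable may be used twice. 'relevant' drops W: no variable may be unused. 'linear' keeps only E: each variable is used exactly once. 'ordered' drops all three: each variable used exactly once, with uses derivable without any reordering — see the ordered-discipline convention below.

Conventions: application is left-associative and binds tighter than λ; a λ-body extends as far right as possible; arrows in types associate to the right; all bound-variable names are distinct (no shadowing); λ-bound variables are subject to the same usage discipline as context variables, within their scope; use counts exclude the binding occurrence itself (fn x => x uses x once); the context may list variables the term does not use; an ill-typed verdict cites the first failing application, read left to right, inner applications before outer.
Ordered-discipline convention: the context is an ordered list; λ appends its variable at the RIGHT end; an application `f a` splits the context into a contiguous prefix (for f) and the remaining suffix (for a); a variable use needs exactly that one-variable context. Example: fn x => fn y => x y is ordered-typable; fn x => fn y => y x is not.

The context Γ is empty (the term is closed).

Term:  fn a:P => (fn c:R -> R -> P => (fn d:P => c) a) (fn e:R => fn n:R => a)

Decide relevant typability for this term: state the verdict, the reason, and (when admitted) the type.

no — unused: d, e, n — weakening required
variable uses: a (bound) ×2, c (bound) ×1, d (bound) ×0, e (bound) ×0, n (bound) ×0
left-to-right use order: c, a, a
typing: well-typed — term : P -> R -> R -> P
across the five disciplines: ordered ✗, linear ✗, affine ✗, relevant ✗, unrestricted ✓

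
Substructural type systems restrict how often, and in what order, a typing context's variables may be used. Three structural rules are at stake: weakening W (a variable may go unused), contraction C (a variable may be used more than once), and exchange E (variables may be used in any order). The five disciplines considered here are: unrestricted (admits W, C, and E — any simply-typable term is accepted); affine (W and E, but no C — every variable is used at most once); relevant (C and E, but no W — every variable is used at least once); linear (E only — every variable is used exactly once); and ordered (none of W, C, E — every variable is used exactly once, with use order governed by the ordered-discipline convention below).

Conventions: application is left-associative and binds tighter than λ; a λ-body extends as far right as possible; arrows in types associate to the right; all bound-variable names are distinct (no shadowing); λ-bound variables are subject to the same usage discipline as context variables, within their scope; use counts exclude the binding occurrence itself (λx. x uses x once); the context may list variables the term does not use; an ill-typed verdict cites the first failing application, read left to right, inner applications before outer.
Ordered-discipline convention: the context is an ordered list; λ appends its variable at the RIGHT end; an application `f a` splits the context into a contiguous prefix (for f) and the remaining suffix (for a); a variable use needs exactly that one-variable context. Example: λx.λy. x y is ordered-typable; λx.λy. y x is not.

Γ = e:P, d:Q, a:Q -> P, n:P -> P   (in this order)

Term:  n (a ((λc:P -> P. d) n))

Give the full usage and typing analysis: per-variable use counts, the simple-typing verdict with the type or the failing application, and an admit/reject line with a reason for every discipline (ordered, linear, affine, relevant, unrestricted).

variable uses: e: 0, d: 1, a: 1, n: 2, c (bound): 0
uses in reading order: n, a, d, n
typing: well-typed — term : P
ordered ✗ (uses contraction: n ×2; e, c never used (weakening))
linear ✗ (uses contraction: n ×2; e, c never used (weakening))
affine ✗ (uses contraction: n ×2)
relevant ✗ (e, c never used (weakening))
unrestricted ✓ (simply typable at P; W, C, E all held)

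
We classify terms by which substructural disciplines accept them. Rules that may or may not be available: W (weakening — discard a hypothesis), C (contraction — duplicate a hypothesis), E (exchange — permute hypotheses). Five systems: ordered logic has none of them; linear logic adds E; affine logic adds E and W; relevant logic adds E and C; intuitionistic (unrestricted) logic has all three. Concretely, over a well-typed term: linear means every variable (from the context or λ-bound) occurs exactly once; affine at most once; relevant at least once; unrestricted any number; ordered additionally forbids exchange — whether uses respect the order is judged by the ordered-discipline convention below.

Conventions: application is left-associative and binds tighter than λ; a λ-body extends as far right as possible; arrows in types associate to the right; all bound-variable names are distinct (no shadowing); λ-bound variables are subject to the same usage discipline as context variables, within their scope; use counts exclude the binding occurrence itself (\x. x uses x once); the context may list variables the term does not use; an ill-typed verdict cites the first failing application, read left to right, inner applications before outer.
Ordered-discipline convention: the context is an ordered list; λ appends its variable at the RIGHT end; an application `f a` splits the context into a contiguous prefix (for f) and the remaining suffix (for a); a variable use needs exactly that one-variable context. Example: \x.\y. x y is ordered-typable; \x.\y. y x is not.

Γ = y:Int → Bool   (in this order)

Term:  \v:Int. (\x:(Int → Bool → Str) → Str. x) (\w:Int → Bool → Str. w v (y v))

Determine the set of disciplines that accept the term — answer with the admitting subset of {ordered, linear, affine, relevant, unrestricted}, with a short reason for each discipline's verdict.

admitting disciplines: relevant, unrestricted
use counts: y=1; v (λ-bound)=2; x (λ-bound)=1; w (λ-bound)=1
order of uses: x, w, v, y, v
typing: well-typed at Int → (Int → Bool → Str) → Str
ordered ✗ (repeated use of v ×2)
linear ✗ (repeated use of v ×2)
affine ✗ (repeated use of v ×2)
relevant ✓ (every one of y, v, x, w appears)
unrestricted ✓ (type-checks (Int → (Int → Bool → Str) → Str) and nothing is barred)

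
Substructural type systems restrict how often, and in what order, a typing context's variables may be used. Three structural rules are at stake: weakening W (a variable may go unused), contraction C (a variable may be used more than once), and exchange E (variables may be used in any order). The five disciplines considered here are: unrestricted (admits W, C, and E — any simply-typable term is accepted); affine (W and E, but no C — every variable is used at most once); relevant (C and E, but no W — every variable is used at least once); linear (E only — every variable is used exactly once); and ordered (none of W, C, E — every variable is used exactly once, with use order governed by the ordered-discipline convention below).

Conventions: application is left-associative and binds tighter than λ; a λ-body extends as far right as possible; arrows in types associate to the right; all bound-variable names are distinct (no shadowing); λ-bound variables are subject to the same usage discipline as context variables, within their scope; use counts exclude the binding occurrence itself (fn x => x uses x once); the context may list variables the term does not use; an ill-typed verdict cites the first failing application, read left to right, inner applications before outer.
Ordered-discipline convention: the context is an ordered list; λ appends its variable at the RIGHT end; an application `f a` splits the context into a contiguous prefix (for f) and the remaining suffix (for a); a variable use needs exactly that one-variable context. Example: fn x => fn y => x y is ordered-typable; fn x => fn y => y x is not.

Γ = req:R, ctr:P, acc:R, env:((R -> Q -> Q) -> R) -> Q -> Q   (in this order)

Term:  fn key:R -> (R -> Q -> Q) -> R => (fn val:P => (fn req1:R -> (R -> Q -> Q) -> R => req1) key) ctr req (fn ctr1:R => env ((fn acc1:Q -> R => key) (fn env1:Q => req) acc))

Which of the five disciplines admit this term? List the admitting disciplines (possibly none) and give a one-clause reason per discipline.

admitted by: unrestricted
variable uses: req=2; ctr=1; acc=1; env=1; key [bound]=2; val [bound]=0; req1 [bound]=1; ctr1 [bound]=0; acc1 [bound]=0; env1 [bound]=0
uses in reading order: req1, key, ctr, req, env, key, req, acc
typing: ✓ — (R -> (R -> Q -> Q) -> R) -> R
ordered ✗ (req ×2, key ×2 used more than once (contraction); needs weakening: val, ctr1, acc1, env1 unused)
linear ✗ (req ×2, key ×2 used more than once (contraction); needs weakening: val, ctr1, acc1, env1 unused)
affine ✗ (req ×2, key ×2 used more than once (contraction))
relevant ✗ (needs weakening: val, ctr1, acc1, env1 unused)
unrestricted ✓ (simply typable at (R -> (R -> Q -> Q) -> R) -> R; W, C, E all held)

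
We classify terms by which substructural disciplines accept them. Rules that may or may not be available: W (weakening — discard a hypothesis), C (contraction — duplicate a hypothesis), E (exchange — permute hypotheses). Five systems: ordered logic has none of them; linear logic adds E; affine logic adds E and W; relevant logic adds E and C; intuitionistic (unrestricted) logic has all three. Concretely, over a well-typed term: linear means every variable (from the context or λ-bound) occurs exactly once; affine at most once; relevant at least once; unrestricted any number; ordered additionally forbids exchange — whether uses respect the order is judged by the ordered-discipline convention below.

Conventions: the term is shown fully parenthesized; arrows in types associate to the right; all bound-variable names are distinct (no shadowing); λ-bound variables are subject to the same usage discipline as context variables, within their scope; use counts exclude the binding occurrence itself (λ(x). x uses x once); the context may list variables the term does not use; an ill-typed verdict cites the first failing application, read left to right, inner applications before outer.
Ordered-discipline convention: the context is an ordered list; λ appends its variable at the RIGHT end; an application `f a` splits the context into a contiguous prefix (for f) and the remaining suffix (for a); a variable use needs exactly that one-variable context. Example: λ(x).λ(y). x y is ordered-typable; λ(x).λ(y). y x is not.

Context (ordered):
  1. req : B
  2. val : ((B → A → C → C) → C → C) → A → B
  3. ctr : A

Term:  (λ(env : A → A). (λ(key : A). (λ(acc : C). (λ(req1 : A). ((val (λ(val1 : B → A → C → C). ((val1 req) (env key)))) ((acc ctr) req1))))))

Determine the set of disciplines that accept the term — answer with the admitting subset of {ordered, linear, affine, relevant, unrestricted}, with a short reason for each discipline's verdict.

admitted by: none
usage: req: 1, val: 1, ctr: 1, env (λ-bound): 1, key (λ-bound): 1, acc (λ-bound): 1, req1 (λ-bound): 1, val1 (λ-bound): 1
uses in reading order: val, val1, req, env, key, acc, ctr, req1
typing: ill-typed: applying a non-function (C)
ordered: ✗, fails simple typing
linear: ✗, a type mismatch blocks all five
affine: ✗, the type mismatch rejects it
relevant: ✗, not simply typable
unrestricted: ✗, fails simple typing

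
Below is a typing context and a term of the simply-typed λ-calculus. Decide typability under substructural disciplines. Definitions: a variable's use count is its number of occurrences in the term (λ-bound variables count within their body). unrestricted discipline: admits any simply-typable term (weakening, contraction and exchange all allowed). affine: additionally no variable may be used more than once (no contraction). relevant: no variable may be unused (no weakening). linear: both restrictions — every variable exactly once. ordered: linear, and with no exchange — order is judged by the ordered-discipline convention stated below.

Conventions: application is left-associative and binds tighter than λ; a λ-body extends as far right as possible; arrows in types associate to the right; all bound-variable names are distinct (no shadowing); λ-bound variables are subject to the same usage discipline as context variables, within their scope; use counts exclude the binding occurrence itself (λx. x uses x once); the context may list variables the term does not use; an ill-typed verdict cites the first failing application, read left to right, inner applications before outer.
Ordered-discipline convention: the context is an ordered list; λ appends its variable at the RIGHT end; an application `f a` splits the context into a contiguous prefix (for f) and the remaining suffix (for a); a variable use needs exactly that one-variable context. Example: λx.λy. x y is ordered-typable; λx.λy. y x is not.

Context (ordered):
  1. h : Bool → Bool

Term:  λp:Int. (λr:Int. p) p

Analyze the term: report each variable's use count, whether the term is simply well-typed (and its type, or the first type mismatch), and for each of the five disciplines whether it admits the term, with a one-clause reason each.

counts: h: 0×, p [bound]: 2×, r [bound]: 0×
use order (left to right): p, p
typing: well-typed — term : Int → Int
ordered ✗ (p ×2 used more than once (contraction); needs weakening: h, r unused)
linear ✗ (p ×2 used more than once (contraction); needs weakening: h, r unused)
affine ✗ (p ×2 used more than once (contraction))
relevant ✗ (needs weakening: h, r unused)
unrestricted ✓ (typability at Int → Int is all that's needed)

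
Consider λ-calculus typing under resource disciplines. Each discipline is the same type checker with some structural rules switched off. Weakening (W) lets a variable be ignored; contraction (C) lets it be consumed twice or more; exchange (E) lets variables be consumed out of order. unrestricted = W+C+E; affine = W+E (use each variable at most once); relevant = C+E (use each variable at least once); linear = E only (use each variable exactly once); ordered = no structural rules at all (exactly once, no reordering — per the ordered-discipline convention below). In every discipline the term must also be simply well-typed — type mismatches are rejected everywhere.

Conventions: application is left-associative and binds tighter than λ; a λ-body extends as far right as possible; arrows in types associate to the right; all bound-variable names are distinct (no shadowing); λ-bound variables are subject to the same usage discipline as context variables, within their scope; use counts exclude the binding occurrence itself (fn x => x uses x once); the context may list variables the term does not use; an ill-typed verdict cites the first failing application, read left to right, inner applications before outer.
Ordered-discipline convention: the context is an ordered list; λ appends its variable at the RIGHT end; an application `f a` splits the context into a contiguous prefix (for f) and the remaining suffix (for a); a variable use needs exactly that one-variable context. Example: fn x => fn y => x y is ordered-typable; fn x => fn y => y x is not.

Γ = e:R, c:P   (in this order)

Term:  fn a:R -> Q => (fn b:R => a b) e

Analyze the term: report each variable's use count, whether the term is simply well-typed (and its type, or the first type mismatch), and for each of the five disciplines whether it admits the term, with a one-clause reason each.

variable uses: e=1, c=0, a [bound]=1, b [bound]=1
order of uses: a, b, e
typing: the term checks, with type (R -> Q) -> Q
ordered ✗ (needs weakening: c unused)
linear ✗ (needs weakening: c unused)
affine ✓ (no duplicate uses among e, c, a, b)
relevant ✗ (needs weakening: c unused)
unrestricted ✓ (type-checks ((R -> Q) -> Q) and nothing is barred)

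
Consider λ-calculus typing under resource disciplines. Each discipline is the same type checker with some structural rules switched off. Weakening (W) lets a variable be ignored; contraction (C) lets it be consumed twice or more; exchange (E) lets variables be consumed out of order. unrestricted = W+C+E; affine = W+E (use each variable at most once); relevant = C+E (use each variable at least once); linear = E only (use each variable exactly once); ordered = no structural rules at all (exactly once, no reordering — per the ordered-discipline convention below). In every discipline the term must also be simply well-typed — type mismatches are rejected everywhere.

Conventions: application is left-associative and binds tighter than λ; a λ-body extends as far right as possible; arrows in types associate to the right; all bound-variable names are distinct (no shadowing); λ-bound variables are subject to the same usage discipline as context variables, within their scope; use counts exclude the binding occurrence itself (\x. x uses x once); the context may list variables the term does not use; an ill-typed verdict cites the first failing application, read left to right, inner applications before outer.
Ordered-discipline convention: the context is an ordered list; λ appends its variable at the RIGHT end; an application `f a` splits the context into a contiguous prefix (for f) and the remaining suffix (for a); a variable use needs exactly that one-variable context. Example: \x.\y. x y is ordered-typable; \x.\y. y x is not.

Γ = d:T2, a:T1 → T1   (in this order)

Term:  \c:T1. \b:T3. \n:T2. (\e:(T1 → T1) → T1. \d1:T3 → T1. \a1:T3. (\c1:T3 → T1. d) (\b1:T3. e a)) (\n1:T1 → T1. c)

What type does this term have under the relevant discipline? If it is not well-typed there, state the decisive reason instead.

not well-typed under relevant — needs weakening: b, n, d1, a1, c1, b1, n1 unused
counts: d: 1; a: 1; c (λ-bound): 1; b (λ-bound): 0; n (λ-bound): 0; e (λ-bound): 1; d1 (λ-bound): 0; a1 (λ-bound): 0; c1 (λ-bound): 0; b1 (λ-bound): 0; n1 (λ-bound): 0
use order (left to right): d, e, a, c
typing: well-typed — term : T1 → T3 → T2 → (T3 → T1) → T3 → T2
across the five disciplines: ordered ✗ | linear ✗ | affine ✓ | relevant ✗ | unrestricted ✓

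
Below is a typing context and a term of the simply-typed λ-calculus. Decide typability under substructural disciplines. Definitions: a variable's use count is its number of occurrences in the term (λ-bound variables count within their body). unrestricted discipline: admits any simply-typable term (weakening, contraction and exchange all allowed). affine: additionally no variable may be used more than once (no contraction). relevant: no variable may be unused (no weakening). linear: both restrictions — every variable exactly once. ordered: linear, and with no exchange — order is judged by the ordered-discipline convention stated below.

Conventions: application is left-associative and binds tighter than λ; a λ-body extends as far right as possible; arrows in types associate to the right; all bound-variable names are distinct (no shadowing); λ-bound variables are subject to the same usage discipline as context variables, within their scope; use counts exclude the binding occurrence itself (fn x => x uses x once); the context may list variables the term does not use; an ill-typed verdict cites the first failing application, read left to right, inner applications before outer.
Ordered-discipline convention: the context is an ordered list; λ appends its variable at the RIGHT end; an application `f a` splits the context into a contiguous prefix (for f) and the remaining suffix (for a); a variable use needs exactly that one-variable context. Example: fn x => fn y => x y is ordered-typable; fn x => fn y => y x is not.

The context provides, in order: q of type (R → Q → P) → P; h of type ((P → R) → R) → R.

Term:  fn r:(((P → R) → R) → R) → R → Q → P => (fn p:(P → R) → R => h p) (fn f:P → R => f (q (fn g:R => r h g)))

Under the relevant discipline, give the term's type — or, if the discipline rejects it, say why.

term : ((((P → R) → R) → R) → R → Q → P) → R
variable uses: q=1; h=2; r (bound)=1; p (bound)=1; f (bound)=1; g (bound)=1
use order (left to right): h, p, f, q, r, h, g
typing: well-typed — term : ((((P → R) → R) → R) → R → Q → P) → R
summary: ordered ✗ · linear ✗ · affine ✗ · relevant ✓ · unrestricted ✓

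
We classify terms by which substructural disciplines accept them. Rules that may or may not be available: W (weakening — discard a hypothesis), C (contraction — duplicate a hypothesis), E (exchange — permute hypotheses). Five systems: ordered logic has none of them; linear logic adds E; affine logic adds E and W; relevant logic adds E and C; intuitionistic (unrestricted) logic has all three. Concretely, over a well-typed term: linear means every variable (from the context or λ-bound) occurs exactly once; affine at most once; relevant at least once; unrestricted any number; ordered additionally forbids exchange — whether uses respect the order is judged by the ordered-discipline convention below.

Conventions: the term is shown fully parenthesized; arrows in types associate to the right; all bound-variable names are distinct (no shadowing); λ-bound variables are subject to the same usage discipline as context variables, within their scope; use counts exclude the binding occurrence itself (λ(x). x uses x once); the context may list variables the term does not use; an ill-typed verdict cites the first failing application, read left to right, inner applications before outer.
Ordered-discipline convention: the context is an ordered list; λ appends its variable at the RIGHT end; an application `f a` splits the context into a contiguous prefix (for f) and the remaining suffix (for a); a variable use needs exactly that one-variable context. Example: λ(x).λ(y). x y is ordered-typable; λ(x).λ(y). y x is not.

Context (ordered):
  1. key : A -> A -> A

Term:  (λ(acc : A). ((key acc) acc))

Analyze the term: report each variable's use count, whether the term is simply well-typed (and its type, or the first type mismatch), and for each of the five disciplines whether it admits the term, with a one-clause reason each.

counts: key: 1×, acc (bound): 2×
order of uses: key, acc, acc
typing: the term checks, with type A -> A
ordered: ✗ — needs contraction — acc ×2
linear: ✗ — needs contraction — acc ×2
affine: ✗ — needs contraction — acc ×2
relevant: ✓ — every one of key, acc appears
unrestricted: ✓ — well-typed at A -> A; no restrictions here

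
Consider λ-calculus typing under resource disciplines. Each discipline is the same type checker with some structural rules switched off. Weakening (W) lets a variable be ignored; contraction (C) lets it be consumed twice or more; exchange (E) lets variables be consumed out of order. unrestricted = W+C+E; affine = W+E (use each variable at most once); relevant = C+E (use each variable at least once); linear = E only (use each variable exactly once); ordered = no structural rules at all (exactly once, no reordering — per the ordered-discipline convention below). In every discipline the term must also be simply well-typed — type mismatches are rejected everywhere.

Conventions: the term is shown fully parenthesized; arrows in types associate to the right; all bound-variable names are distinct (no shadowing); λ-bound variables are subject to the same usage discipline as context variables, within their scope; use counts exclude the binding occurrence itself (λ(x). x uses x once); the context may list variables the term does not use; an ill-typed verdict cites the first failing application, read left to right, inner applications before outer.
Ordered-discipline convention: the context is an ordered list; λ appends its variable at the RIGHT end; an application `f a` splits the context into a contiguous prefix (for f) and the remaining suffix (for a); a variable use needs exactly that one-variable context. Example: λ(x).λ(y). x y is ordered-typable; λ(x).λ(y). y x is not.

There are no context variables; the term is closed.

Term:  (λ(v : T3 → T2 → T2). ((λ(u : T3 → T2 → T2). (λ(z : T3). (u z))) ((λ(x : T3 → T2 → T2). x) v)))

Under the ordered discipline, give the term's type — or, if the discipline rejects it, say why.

term : (T3 → T2 → T2) → T3 → T2 → T2
counts: v (λ-bound): 1×; u (λ-bound): 1×; z (λ-bound): 1×; x (λ-bound): 1×
left-to-right use order: u, z, x, v
typing: ✓ — (T3 → T2 → T2) → T3 → T2 → T2
summary: ordered ✓, linear ✓, affine ✓, relevant ✓, unrestricted ✓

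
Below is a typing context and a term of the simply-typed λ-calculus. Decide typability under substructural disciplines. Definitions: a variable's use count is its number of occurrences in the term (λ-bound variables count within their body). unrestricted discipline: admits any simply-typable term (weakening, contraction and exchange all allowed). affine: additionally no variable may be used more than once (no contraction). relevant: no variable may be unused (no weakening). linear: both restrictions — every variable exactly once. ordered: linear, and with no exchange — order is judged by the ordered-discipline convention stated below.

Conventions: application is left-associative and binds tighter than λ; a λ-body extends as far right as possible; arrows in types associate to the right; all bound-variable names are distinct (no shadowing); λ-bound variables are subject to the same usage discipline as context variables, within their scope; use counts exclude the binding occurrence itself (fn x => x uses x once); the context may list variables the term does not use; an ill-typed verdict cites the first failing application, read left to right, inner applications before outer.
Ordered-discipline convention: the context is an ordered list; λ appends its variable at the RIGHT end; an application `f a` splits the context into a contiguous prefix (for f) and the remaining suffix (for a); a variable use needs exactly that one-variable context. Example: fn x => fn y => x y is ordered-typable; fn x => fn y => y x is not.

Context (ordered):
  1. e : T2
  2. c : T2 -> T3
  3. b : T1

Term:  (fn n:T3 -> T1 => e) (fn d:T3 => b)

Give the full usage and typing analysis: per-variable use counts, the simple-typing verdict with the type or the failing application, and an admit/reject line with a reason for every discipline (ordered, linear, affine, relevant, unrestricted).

use counts: e=1, c=0, b=1, n (λ-bound)=0, d (λ-bound)=0
use order (left to right): e, b
typing: well-typed at T2
ordered: ✗ — c, n, d never used (weakening)
linear: ✗ — c, n, d never used (weakening)
affine: ✓ — none of e, c, b, n, d used more than once
relevant: ✗ — c, n, d never used (weakening)
unrestricted: ✓ — type-checks (T2) and nothing is barred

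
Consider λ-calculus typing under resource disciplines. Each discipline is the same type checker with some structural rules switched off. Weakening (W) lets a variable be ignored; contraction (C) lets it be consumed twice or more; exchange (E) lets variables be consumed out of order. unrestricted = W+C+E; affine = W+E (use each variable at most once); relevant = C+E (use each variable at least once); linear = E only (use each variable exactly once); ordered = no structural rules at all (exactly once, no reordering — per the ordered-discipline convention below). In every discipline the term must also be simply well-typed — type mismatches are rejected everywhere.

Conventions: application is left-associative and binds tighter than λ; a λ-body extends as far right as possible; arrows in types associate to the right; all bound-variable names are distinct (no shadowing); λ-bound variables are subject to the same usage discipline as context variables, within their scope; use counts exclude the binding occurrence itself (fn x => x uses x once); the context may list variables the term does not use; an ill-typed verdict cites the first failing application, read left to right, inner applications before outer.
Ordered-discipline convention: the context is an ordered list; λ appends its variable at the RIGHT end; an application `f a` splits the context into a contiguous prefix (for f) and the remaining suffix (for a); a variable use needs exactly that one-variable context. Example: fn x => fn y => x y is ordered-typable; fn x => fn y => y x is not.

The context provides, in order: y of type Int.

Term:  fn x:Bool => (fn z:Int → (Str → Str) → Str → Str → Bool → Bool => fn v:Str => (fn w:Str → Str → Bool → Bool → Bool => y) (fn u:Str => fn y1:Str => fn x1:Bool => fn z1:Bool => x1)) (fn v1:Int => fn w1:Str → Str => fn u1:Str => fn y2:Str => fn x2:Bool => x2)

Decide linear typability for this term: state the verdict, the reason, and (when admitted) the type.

no — x, z, v, w, u, y1, z1, v1, w1, u1, y2 left unused
usage: y: 1×; x (bound): 0×; z (bound): 0×; v (bound): 0×; w (bound): 0×; u (bound): 0×; y1 (bound): 0×; x1 (bound): 1×; z1 (bound): 0×; v1 (bound): 0×; w1 (bound): 0×; u1 (bound): 0×; y2 (bound): 0×; x2 (bound): 1×
order of uses: y, x1, x2
typing: ✓ — Bool → Str → Int
all disciplines: ordered ✗; linear ✗; affine ✓; relevant ✗; unrestricted ✓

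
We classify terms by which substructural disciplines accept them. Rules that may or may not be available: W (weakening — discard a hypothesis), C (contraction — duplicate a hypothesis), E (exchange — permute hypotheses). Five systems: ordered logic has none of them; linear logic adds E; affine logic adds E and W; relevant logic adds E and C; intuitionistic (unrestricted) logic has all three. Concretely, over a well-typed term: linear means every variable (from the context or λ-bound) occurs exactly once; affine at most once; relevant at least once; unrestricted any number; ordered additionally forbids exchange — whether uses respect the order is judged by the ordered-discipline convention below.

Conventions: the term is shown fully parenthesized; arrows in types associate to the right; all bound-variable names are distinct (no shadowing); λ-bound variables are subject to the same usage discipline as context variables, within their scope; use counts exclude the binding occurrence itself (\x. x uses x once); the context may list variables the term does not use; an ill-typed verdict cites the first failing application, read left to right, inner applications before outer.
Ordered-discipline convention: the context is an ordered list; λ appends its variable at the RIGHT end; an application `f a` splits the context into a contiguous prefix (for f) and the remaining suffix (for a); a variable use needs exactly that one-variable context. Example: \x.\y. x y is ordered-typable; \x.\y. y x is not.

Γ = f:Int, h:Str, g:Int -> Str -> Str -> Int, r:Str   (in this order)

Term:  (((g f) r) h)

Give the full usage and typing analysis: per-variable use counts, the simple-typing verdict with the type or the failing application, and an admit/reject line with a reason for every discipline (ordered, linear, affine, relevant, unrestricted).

use counts: f: 1; h: 1; g: 1; r: 1
order of uses: g, f, r, h
typing: the term checks, with type Int
ordered: ✗, no ordered split (uses run g, f, r, h)
linear: ✓, single use per variable (f, h, g, r)
affine: ✓, none of f, h, g, r used more than once
relevant: ✓, f, h, g, r: all used, weakening unneeded
unrestricted: ✓, typability at Int is all that's needed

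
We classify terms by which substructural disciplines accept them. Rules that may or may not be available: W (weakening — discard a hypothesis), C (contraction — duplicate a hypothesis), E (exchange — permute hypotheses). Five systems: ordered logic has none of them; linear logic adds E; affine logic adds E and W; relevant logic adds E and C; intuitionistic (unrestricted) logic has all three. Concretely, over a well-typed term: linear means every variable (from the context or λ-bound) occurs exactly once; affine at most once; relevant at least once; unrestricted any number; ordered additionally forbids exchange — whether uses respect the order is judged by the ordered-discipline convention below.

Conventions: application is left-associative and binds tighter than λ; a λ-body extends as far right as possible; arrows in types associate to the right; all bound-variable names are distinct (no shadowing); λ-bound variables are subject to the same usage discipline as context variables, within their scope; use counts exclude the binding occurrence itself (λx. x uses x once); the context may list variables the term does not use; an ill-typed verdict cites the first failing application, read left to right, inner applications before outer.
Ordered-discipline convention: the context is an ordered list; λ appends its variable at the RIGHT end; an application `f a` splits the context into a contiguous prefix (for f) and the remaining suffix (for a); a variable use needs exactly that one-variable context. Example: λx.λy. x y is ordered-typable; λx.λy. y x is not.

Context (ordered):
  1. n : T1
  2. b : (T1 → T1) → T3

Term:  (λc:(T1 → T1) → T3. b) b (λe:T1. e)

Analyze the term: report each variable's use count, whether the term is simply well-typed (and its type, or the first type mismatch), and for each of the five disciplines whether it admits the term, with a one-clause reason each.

counts: n: 0×; b: 2×; c (λ-bound): 0×; e (λ-bound): 1×
use order (left to right): b, b, e
typing: the term checks, with type T3
ordered ✗ (uses contraction: b ×2; n, c left unused)
linear ✗ (uses contraction: b ×2; n, c left unused)
affine ✗ (uses contraction: b ×2)
relevant ✗ (n, c left unused)
unrestricted ✓ (simply typable at T3; W, C, E all held)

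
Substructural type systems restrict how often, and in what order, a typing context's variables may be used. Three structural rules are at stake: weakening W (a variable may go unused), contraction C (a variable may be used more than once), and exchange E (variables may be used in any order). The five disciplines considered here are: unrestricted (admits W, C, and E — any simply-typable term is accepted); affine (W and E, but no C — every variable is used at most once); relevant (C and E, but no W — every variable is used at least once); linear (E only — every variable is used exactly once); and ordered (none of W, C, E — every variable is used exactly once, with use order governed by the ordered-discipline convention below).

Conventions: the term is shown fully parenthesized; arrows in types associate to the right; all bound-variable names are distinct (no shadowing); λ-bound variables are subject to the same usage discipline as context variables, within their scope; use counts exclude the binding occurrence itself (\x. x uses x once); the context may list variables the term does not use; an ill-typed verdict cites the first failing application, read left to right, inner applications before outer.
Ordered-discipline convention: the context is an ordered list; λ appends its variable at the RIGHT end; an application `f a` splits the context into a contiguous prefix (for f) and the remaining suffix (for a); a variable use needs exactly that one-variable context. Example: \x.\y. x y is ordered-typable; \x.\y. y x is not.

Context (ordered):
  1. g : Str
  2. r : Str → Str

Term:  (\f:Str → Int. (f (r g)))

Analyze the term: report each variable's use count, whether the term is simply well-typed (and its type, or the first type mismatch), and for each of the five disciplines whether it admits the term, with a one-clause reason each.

use counts: g: 1; r: 1; f (bound): 1
left-to-right use order: f, r, g
typing: well-typed — term : (Str → Int) → Int
ordered: ✗, needs exchange: uses follow f, r, g
linear: ✓, single use per variable (g, r, f)
affine: ✓, g, r, f: no repeats, contraction unneeded
relevant: ✓, none of g, r, f goes unused
unrestricted: ✓, well-typed at (Str → Int) → Int; no restrictions here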